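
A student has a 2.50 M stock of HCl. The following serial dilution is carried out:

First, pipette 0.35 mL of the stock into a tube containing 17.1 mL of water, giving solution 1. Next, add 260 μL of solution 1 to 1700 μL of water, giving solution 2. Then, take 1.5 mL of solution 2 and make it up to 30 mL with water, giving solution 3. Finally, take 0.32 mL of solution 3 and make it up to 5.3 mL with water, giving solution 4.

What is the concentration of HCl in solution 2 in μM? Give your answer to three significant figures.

Step 1: 0.35 mL + 17.1 mL = 17.45 mL total → factor 17.45/0.35 = 49.857
Step 2: 260 μL + 1700 μL = 1960 μL total → factor 1960/260 = 7.5385
Dilution factor through solution 2 = 49.857 × 7.5385 = 375.85
[solution 2] = 2.50 M / 375.85 = 0.006652 M = 6.65 × 10^3 μM

6.65 × 10^3 μM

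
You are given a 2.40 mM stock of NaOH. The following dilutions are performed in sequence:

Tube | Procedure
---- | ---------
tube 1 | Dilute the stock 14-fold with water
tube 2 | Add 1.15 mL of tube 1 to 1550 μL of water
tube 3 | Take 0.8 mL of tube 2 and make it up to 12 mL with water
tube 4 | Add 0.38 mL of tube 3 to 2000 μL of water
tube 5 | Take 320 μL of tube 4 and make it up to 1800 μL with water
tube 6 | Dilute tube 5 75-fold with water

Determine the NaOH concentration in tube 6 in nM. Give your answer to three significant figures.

1.84 nM

Step 1: 14-fold → factor 14
Step 2: 1.15 mL + 1550 μL = 2.7 mL total → factor 2.7/1.15 = 2.3478
Step 3: 0.8 mL brought to 12 mL → factor 12/0.8 = 15
Step 4: 0.38 mL + 2000 μL = 2.38 mL total → factor 2.38/0.38 = 6.2632
Step 5: 320 μL brought to 1800 μL → factor 1800/320 = 5.625
Step 6: 75-fold → factor 75
Overall dilution factor = 14 × 2.3478 × 15 × 6.2632 × 5.625 × 75 = 1.3028 × 10^6
Final = 2.40 mM / 1.3028 × 10^6 = 1.842 × 10^-6 mM = 1.84 nM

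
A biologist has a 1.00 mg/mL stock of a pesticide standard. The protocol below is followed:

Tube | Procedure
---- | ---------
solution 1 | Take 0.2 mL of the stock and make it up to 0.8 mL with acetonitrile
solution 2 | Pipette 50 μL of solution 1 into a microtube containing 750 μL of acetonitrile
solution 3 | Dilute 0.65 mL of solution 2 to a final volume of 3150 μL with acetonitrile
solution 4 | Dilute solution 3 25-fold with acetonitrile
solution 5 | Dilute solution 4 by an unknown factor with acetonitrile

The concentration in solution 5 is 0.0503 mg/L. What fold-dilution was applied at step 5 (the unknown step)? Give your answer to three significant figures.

2.56-fold

Step 1: 0.2 mL brought to 0.8 mL → factor 0.8/0.2 = 4
Step 2: 50 μL + 750 μL = 800 μL total → factor 800/50 = 16
Step 3: 0.65 mL brought to 3150 μL → factor 3.15/0.65 = 4.8462
Step 4: 25-fold → factor 25
Step 5: unknown factor x
Product of known-step factors = 7753.8
Overall factor = 1.00 mg/mL / (0.0503 mg/L) = 19881
x = 19881 / 7753.8 = 2.56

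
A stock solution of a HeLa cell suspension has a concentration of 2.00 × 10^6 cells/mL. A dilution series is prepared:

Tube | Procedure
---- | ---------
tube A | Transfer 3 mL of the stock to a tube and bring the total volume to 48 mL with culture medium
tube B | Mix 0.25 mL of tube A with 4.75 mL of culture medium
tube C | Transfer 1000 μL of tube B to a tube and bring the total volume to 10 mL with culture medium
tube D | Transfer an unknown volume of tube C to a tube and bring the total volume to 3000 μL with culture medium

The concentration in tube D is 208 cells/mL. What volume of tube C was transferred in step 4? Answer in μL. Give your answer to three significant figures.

998 μL

Step 1: 3 mL brought to 48 mL → factor 48/3 = 16
Step 2: 0.25 mL + 4.75 mL = 5 mL total → factor 5/0.25 = 20
Step 3: 1000 μL brought to 10 mL → factor 10000/1000 = 10
Step 4: v brought to 3000 μL → factor = 3000 μL/v
Product of known-step factors = 3200
Overall factor = 2.00 × 10^6 cells/mL / (208 cells/mL) = 9615.4
Step-4 factor = 9615.4 / 3200 = 3.0048
v = 3000 μL / 3.0048 = 998 μL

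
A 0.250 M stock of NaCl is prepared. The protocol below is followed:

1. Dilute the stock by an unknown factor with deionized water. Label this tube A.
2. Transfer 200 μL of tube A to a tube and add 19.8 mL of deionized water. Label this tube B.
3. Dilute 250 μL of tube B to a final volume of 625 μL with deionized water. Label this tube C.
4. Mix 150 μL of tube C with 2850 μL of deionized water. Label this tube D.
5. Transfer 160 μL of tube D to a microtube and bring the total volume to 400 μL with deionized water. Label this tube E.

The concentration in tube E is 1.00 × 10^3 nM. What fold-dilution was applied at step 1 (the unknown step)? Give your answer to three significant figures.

Step 1: unknown factor x
Step 2: 200 μL + 19.8 mL = 20000 μL total → factor 20000/200 = 100
Step 3: 250 μL brought to 625 μL → factor 625/250 = 2.5
Step 4: 150 μL + 2850 μL = 3000 μL total → factor 3000/150 = 20
Step 5: 160 μL brought to 400 μL → factor 400/160 = 2.5
Product of known-step factors = 12500
Overall factor = 0.250 M / (1.00 × 10^3 nM) = 2.5 × 10^5
x = 2.5 × 10^5 / 12500 = 20.0

20.0-fold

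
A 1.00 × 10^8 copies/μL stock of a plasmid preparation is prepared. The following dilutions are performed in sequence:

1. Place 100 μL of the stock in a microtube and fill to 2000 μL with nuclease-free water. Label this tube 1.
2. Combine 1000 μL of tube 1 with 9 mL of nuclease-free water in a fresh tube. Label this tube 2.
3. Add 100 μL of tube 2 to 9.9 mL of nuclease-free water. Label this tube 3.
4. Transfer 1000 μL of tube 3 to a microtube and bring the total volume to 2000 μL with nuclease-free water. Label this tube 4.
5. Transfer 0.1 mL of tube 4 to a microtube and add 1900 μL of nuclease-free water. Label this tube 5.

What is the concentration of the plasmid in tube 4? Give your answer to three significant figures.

2.50 × 10^3 copies/μL

Step 1: 100 μL brought to 2000 μL → factor 2000/100 = 20
Step 2: 1000 μL + 9 mL = 10000 μL total → factor 10000/1000 = 10
Step 3: 100 μL + 9.9 mL = 10000 μL total → factor 10000/100 = 100
Step 4: 1000 μL brought to 2000 μL → factor 2000/1000 = 2
Dilution factor through tube 4 = 20 × 10 × 100 × 2 = 40000
[tube 4] = 1.00 × 10^8 copies/μL / 40000 = 2.50 × 10^3 copies/μL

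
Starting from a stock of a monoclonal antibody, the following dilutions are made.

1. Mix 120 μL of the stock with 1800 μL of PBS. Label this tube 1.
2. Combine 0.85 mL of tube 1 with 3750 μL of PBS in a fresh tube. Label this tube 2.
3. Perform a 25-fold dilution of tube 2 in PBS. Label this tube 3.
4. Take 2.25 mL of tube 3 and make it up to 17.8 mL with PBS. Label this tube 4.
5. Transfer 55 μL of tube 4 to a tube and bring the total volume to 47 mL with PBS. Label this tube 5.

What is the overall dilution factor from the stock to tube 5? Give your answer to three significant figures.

1.46 × 10^7

Step 1: 120 μL + 1800 μL = 1920 μL total → factor 1920/120 = 16
Step 2: 0.85 mL + 3750 μL = 4.6 mL total → factor 4.6/0.85 = 5.4118
Step 3: 25-fold → factor 25
Step 4: 2.25 mL brought to 17.8 mL → factor 17.8/2.25 = 7.9111
Step 5: 55 μL brought to 47 mL → factor 47000/55 = 854.55
Overall dilution factor = 16 × 5.4118 × 25 × 7.9111 × 854.55 = 1.4634 × 10^7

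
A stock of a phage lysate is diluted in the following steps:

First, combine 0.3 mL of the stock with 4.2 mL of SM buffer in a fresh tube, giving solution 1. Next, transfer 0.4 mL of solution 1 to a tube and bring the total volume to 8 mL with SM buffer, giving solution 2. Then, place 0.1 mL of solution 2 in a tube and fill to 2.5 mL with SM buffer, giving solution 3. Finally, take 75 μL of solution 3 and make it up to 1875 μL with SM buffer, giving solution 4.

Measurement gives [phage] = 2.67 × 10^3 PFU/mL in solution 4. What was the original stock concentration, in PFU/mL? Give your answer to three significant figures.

5.01 × 10^8 PFU/mL

Step 1: 0.3 mL + 4.2 mL = 4.5 mL total → factor 4.5/0.3 = 15
Step 2: 0.4 mL brought to 8 mL → factor 8/0.4 = 20
Step 3: 0.1 mL brought to 2.5 mL → factor 2.5/0.1 = 25
Step 4: 75 μL brought to 1875 μL → factor 1875/75 = 25
Overall dilution factor = 15 × 20 × 25 × 25 = 1.875 × 10^5
Stock = 2.67 × 10^3 PFU/mL × 1.875 × 10^5 = 5.01 × 10^8 PFU/mL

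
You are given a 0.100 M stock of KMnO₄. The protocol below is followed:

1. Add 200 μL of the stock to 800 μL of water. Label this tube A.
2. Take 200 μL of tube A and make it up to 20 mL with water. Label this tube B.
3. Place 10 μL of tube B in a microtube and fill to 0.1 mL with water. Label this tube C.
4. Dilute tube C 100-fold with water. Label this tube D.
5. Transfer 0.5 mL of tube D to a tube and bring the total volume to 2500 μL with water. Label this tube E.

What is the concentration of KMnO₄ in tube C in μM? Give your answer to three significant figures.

Step 1: 200 μL + 800 μL = 1000 μL total → factor 1000/200 = 5
Step 2: 200 μL brought to 20 mL → factor 20000/200 = 100
Step 3: 10 μL brought to 0.1 mL → factor 100/10 = 10
Dilution factor through tube C = 5 × 100 × 10 = 5000
[tube C] = 0.100 M / 5000 = 2.000 × 10^-5 M = 20.0 μM

20.0 μM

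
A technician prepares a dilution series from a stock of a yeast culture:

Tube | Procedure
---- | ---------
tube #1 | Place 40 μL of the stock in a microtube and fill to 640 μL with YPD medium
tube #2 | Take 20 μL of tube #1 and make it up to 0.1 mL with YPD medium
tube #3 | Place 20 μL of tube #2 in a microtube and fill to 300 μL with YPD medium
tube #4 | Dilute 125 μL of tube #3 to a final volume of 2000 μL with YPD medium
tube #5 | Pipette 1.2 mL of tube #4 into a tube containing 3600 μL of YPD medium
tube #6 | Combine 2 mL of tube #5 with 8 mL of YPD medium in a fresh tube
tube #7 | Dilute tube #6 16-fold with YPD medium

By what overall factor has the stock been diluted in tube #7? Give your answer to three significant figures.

Step 1: 40 μL brought to 640 μL → factor 640/40 = 16
Step 2: 20 μL brought to 0.1 mL → factor 100/20 = 5
Step 3: 20 μL brought to 300 μL → factor 300/20 = 15
Step 4: 125 μL brought to 2000 μL → factor 2000/125 = 16
Step 5: 1.2 mL + 3600 μL = 4.8 mL total → factor 4.8/1.2 = 4
Step 6: 2 mL + 8 mL = 10 mL total → factor 10/2 = 5
Step 7: 16-fold → factor 16
Overall dilution factor = 16 × 5 × 15 × 16 × 4 × 5 × 16 = 6.144 × 10^6

6.14 × 10^6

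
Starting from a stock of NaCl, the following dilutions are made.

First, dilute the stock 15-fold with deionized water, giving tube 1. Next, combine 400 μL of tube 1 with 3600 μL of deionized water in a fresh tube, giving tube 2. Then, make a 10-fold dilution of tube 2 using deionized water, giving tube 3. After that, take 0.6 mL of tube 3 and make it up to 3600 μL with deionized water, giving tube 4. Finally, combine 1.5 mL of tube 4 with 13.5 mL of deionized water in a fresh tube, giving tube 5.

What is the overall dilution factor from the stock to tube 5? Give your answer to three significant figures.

Step 1: 15-fold → factor 15
Step 2: 400 μL + 3600 μL = 4000 μL total → factor 4000/400 = 10
Step 3: 10-fold → factor 10
Step 4: 0.6 mL brought to 3600 μL → factor 3.6/0.6 = 6
Step 5: 1.5 mL + 13.5 mL = 15 mL total → factor 15/1.5 = 10
Overall dilution factor = 15 × 10 × 10 × 6 × 10 = 90000

9.00 × 10^4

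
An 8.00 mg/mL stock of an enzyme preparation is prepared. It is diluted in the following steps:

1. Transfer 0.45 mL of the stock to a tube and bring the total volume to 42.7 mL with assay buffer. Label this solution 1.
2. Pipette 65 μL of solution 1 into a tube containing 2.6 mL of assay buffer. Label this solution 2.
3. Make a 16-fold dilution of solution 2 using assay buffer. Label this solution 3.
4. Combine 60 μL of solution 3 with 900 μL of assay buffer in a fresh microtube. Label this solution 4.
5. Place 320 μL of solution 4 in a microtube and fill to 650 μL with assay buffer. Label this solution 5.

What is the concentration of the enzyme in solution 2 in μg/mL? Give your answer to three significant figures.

2.06 μg/mL

Step 1: 0.45 mL brought to 42.7 mL → factor 42.7/0.45 = 94.889
Step 2: 65 μL + 2.6 mL = 2665 μL total → factor 2665/65 = 41
Dilution factor through solution 2 = 94.889 × 41 = 3890.4
[solution 2] = 8.00 mg/mL / 3890.4 = 0.002056 mg/mL = 2.06 μg/mL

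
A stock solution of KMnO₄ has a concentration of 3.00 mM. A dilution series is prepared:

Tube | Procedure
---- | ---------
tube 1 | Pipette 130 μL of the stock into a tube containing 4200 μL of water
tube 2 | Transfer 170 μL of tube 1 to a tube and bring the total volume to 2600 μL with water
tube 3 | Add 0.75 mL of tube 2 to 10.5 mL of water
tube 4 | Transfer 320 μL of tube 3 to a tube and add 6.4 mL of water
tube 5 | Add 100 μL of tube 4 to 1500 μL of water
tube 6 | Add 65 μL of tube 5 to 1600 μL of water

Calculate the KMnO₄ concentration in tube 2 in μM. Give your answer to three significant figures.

Step 1: 130 μL + 4200 μL = 4330 μL total → factor 4330/130 = 33.308
Step 2: 170 μL brought to 2600 μL → factor 2600/170 = 15.294
Dilution factor through tube 2 = 33.308 × 15.294 = 509.41
[tube 2] = 3.00 mM / 509.41 = 0.005889 mM = 5.89 μM

5.89 μM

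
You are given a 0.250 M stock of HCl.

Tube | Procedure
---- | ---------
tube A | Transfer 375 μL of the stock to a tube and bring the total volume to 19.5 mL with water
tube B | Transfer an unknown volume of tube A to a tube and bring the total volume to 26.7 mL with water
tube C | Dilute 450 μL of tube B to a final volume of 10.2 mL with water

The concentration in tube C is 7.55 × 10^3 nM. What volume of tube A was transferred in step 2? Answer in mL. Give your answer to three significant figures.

0.950 mL

Step 1: 375 μL brought to 19.5 mL → factor 19500/375 = 52
Step 2: v brought to 26.7 mL → factor = 26.7 mL/v
Step 3: 450 μL brought to 10.2 mL → factor 10200/450 = 22.667
Product of known-step factors = 1178.7
Overall factor = 0.250 M / (7.55 × 10^3 nM) = 33113
Step-2 factor = 33113 / 1178.7 = 28.093
v = 26.7 mL / 28.093 = 0.950 mL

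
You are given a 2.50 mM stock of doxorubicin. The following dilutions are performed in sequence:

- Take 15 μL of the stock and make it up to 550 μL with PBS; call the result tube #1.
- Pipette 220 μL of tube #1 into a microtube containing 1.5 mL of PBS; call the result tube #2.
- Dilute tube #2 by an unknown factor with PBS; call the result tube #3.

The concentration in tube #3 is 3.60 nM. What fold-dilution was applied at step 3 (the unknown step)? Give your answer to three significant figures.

Step 1: 15 μL brought to 550 μL → factor 550/15 = 36.667
Step 2: 220 μL + 1.5 mL = 1720 μL total → factor 1720/220 = 7.8182
Step 3: unknown factor x
Product of known-step factors = 286.67
Overall factor = 2.50 mM / (3.60 nM) = 6.9444 × 10^5
x = 6.9444 × 10^5 / 286.67 = 2.42 × 10^3

2.42 × 10^3-fold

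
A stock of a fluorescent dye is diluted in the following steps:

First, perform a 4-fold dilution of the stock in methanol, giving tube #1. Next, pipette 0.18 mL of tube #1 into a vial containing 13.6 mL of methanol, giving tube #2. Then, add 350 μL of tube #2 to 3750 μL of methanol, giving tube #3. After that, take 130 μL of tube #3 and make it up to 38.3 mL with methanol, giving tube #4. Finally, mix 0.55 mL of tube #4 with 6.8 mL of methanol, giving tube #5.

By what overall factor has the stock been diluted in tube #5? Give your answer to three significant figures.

Step 1: 4-fold → factor 4
Step 2: 0.18 mL + 13.6 mL = 13.78 mL total → factor 13.78/0.18 = 76.556
Step 3: 350 μL + 3750 μL = 4100 μL total → factor 4100/350 = 11.714
Step 4: 130 μL brought to 38.3 mL → factor 38300/130 = 294.62
Step 5: 0.55 mL + 6.8 mL = 7.35 mL total → factor 7.35/0.55 = 13.364
Overall dilution factor = 4 × 76.556 × 11.714 × 294.62 × 13.364 = 1.4123 × 10^7

1.41 × 10^7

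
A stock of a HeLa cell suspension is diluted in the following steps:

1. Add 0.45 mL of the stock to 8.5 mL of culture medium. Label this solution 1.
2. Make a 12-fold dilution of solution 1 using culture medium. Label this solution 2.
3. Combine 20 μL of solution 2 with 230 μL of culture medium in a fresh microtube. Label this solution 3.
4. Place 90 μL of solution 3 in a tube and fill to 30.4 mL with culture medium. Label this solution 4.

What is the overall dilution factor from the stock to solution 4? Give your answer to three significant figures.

Step 1: 0.45 mL + 8.5 mL = 8.95 mL total → factor 8.95/0.45 = 19.889
Step 2: 12-fold → factor 12
Step 3: 20 μL + 230 μL = 250 μL total → factor 250/20 = 12.5
Step 4: 90 μL brought to 30.4 mL → factor 30400/90 = 337.78
Overall dilution factor = 19.889 × 12 × 12.5 × 337.78 = 1.0077 × 10^6

1.01 × 10^6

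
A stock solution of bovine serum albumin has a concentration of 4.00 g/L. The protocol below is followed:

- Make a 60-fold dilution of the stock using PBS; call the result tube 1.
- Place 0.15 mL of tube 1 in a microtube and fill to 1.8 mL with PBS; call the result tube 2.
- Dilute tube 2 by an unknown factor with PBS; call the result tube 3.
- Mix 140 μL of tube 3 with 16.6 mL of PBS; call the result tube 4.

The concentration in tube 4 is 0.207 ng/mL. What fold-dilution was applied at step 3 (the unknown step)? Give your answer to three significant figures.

224-fold

Step 1: 60-fold → factor 60
Step 2: 0.15 mL brought to 1.8 mL → factor 1.8/0.15 = 12
Step 3: unknown factor x
Step 4: 140 μL + 16.6 mL = 16740 μL total → factor 16740/140 = 119.57
Product of known-step factors = 86091
Overall factor = 4.00 g/L / (0.207 ng/mL) = 1.9324 × 10^7
x = 1.9324 × 10^7 / 86091 = 224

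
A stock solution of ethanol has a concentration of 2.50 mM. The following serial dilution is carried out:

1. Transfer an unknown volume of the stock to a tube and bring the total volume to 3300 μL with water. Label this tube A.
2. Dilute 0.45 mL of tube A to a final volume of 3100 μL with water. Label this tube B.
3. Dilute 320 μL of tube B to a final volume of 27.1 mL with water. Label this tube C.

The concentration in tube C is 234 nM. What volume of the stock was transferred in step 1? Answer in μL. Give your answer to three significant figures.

180 μL

Step 1: v brought to 3300 μL → factor = 3300 μL/v
Step 2: 0.45 mL brought to 3100 μL → factor 3.1/0.45 = 6.8889
Step 3: 320 μL brought to 27.1 mL → factor 27100/320 = 84.688
Product of known-step factors = 583.4
Overall factor = 2.50 mM / (234 nM) = 10684
Step-1 factor = 10684 / 583.4 = 18.313
v = 3300 μL / 18.313 = 180 μL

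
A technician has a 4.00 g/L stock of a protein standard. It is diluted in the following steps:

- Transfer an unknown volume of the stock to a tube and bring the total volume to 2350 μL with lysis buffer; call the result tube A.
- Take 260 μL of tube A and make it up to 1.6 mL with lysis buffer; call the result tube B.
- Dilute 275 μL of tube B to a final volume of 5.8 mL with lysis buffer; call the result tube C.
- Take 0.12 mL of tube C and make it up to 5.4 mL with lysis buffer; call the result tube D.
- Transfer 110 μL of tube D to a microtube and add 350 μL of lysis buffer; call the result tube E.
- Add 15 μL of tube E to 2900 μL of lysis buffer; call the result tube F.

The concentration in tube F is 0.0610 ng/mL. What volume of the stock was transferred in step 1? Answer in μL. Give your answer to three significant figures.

Step 1: v brought to 2350 μL → factor = 2350 μL/v
Step 2: 260 μL brought to 1.6 mL → factor 1600/260 = 6.1538
Step 3: 275 μL brought to 5.8 mL → factor 5800/275 = 21.091
Step 4: 0.12 mL brought to 5.4 mL → factor 5.4/0.12 = 45
Step 5: 110 μL + 350 μL = 460 μL total → factor 460/110 = 4.1818
Step 6: 15 μL + 2900 μL = 2915 μL total → factor 2915/15 = 194.33
Product of known-step factors = 4.7464 × 10^6
Overall factor = 4.00 g/L / (0.0610 ng/mL) = 6.5574 × 10^7
Step-1 factor = 6.5574 × 10^7 / 4.7464 × 10^6 = 13.815
v = 2350 μL / 13.815 = 170 μL

170 μL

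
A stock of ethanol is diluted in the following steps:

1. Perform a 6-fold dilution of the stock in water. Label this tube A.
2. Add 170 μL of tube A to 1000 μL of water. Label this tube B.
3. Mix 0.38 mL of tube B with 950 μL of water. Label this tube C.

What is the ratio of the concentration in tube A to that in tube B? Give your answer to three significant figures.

6.88

Step 1: 6-fold → factor 6
Step 2: 170 μL + 1000 μL = 1170 μL total → factor 1170/170 = 6.8824
Dilution factor to tube A = 6; to tube B = 41.294
[tube A]/[tube B] = (factor to tube B)/(factor to tube A) = 41.294/6 = 6.88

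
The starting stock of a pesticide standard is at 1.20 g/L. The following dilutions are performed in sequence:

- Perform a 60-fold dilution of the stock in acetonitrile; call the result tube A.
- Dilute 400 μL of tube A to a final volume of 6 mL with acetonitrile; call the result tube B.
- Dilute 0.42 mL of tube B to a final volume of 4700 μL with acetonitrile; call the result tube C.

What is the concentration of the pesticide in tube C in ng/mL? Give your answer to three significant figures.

Step 1: 60-fold → factor 60
Step 2: 400 μL brought to 6 mL → factor 6000/400 = 15
Step 3: 0.42 mL brought to 4700 μL → factor 4.7/0.42 = 11.19
Overall dilution factor = 60 × 15 × 11.19 = 10071
Final = 1.20 g/L / 10071 = 0.0001191 g/L = 119 ng/mL

119 ng/mL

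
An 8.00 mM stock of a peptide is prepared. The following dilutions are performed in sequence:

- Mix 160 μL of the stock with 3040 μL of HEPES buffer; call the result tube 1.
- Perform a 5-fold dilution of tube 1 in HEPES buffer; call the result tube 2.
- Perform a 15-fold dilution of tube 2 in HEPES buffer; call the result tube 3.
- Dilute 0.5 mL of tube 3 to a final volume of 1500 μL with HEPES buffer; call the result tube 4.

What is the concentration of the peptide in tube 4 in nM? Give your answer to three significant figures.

Step 1: 160 μL + 3040 μL = 3200 μL total → factor 3200/160 = 20
Step 2: 5-fold → factor 5
Step 3: 15-fold → factor 15
Step 4: 0.5 mL brought to 1500 μL → factor 1.5/0.5 = 3
Overall dilution factor = 20 × 5 × 15 × 3 = 4500
Final = 8.00 mM / 4500 = 0.001778 mM = 1.78 × 10^3 nM

1.78 × 10^3 nM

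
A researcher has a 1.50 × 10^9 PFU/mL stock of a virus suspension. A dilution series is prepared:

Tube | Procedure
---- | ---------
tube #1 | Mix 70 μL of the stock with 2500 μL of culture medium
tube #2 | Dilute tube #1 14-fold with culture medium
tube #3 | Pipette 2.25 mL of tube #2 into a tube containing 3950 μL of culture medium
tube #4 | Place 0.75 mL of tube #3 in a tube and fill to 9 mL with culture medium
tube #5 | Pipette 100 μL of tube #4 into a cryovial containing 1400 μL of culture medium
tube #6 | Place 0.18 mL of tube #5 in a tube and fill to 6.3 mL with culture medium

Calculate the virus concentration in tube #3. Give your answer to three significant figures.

1.06 × 10^6 PFU/mL

Step 1: 70 μL + 2500 μL = 2570 μL total → factor 2570/70 = 36.714
Step 2: 14-fold → factor 14
Step 3: 2.25 mL + 3950 μL = 6.2 mL total → factor 6.2/2.25 = 2.7556
Dilution factor through tube #3 = 36.714 × 14 × 2.7556 = 1416.4
[tube #3] = 1.50 × 10^9 PFU/mL / 1416.4 = 1.06 × 10^6 PFU/mL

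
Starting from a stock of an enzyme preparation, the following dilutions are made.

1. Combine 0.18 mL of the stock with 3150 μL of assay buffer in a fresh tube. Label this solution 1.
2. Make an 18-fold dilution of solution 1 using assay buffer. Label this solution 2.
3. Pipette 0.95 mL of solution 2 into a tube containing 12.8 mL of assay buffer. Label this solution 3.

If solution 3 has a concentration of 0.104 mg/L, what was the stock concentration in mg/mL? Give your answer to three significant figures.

Step 1: 0.18 mL + 3150 μL = 3.33 mL total → factor 3.33/0.18 = 18.5
Step 2: 18-fold → factor 18
Step 3: 0.95 mL + 12.8 mL = 13.75 mL total → factor 13.75/0.95 = 14.474
Overall dilution factor = 18.5 × 18 × 14.474 = 4819.7
Stock = 0.104 mg/L × 4819.7 = 501.3 mg/L = 0.501 mg/mL

0.501 mg/mL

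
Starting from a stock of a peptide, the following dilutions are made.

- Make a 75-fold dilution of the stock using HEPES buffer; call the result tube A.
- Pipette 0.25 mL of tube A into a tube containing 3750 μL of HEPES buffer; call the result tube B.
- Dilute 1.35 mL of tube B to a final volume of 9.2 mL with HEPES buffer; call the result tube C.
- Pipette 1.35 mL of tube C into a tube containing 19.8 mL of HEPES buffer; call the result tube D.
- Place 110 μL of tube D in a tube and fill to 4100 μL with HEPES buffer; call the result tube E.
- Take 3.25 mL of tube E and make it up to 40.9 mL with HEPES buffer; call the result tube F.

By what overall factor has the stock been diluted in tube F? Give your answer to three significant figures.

Step 1: 75-fold → factor 75
Step 2: 0.25 mL + 3750 μL = 4 mL total → factor 4/0.25 = 16
Step 3: 1.35 mL brought to 9.2 mL → factor 9.2/1.35 = 6.8148
Step 4: 1.35 mL + 19.8 mL = 21.15 mL total → factor 21.15/1.35 = 15.667
Step 5: 110 μL brought to 4100 μL → factor 4100/110 = 37.273
Step 6: 3.25 mL brought to 40.9 mL → factor 40.9/3.25 = 12.585
Overall dilution factor = 75 × 16 × 6.8148 × 15.667 × 37.273 × 12.585 = 6.0096 × 10^7

6.01 × 10^7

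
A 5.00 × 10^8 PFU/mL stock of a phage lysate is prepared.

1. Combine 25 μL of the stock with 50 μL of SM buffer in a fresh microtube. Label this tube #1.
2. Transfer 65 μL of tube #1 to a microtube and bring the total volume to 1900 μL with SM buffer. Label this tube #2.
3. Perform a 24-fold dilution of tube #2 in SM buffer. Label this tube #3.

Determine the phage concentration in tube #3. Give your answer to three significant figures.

2.38 × 10^5 PFU/mL

Step 1: 25 μL + 50 μL = 75 μL total → factor 75/25 = 3
Step 2: 65 μL brought to 1900 μL → factor 1900/65 = 29.231
Step 3: 24-fold → factor 24
Overall dilution factor = 3 × 29.231 × 24 = 2104.6
Final = 5.00 × 10^8 PFU/mL / 2104.6 = 2.38 × 10^5 PFU/mL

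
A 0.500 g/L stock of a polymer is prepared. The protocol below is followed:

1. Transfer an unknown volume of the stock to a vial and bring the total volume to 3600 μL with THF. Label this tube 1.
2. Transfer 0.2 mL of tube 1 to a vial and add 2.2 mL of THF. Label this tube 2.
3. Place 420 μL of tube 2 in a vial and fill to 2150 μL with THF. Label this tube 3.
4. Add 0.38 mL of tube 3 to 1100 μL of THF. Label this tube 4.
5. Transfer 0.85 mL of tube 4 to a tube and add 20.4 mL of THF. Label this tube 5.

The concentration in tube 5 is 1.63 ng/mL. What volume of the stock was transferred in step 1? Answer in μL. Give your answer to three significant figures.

Step 1: v brought to 3600 μL → factor = 3600 μL/v
Step 2: 0.2 mL + 2.2 mL = 2.4 mL total → factor 2.4/0.2 = 12
Step 3: 420 μL brought to 2150 μL → factor 2150/420 = 5.119
Step 4: 0.38 mL + 1100 μL = 1.48 mL total → factor 1.48/0.38 = 3.8947
Step 5: 0.85 mL + 20.4 mL = 21.25 mL total → factor 21.25/0.85 = 25
Product of known-step factors = 5981.2
Overall factor = 0.500 g/L / (1.63 ng/mL) = 3.0675 × 10^5
Step-1 factor = 3.0675 × 10^5 / 5981.2 = 51.285
v = 3600 μL / 51.285 = 70.2 μL

70.2 μL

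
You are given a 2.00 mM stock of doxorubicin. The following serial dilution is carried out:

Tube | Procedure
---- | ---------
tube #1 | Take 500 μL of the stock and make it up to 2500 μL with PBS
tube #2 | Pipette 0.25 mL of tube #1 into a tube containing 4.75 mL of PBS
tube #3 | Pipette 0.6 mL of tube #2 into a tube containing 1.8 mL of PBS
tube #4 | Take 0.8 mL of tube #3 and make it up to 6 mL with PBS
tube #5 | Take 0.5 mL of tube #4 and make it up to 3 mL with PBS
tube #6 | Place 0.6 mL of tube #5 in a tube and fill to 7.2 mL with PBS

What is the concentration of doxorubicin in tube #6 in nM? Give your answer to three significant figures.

Step 1: 500 μL brought to 2500 μL → factor 2500/500 = 5
Step 2: 0.25 mL + 4.75 mL = 5 mL total → factor 5/0.25 = 20
Step 3: 0.6 mL + 1.8 mL = 2.4 mL total → factor 2.4/0.6 = 4
Step 4: 0.8 mL brought to 6 mL → factor 6/0.8 = 7.5
Step 5: 0.5 mL brought to 3 mL → factor 3/0.5 = 6
Step 6: 0.6 mL brought to 7.2 mL → factor 7.2/0.6 = 12
Overall dilution factor = 5 × 20 × 4 × 7.5 × 6 × 12 = 2.16 × 10^5
Final = 2.00 mM / 2.16 × 10^5 = 9.259 × 10^-6 mM = 9.26 nM

9.26 nM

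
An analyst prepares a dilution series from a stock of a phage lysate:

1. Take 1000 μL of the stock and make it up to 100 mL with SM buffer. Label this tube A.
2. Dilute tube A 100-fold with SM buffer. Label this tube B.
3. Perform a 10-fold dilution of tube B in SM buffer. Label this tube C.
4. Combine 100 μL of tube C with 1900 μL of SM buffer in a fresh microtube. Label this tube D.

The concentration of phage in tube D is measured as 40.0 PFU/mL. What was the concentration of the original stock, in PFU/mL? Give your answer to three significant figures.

8.00 × 10^7 PFU/mL

Step 1: 1000 μL brought to 100 mL → factor 1 × 10^5/1000 = 100
Step 2: 100-fold → factor 100
Step 3: 10-fold → factor 10
Step 4: 100 μL + 1900 μL = 2000 μL total → factor 2000/100 = 20
Overall dilution factor = 100 × 100 × 10 × 20 = 2 × 10^6
Stock = 40.0 PFU/mL × 2 × 10^6 = 8.00 × 10^7 PFU/mL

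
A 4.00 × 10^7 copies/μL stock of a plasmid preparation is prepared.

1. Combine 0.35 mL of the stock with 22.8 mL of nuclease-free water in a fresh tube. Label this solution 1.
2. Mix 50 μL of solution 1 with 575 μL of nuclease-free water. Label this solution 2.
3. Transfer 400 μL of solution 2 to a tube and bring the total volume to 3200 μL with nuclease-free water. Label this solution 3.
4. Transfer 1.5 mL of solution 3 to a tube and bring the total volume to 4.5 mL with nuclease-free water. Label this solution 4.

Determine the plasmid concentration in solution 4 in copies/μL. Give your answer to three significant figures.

Step 1: 0.35 mL + 22.8 mL = 23.15 mL total → factor 23.15/0.35 = 66.143
Step 2: 50 μL + 575 μL = 625 μL total → factor 625/50 = 12.5
Step 3: 400 μL brought to 3200 μL → factor 3200/400 = 8
Step 4: 1.5 mL brought to 4.5 mL → factor 4.5/1.5 = 3
Overall dilution factor = 66.143 × 12.5 × 8 × 3 = 19843
Final = 4.00 × 10^7 copies/μL / 19843 = 2.02 × 10^3 copies/μL

2.02 × 10^3 copies/μL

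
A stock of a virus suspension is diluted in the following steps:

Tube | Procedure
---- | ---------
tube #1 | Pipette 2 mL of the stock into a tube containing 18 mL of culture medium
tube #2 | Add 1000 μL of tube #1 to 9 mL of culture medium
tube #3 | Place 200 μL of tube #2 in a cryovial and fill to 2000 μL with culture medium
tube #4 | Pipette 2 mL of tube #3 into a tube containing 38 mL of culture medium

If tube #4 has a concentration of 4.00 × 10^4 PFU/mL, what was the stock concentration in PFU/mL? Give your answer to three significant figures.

8.00 × 10^8 PFU/mL

Step 1: 2 mL + 18 mL = 20 mL total → factor 20/2 = 10
Step 2: 1000 μL + 9 mL = 10000 μL total → factor 10000/1000 = 10
Step 3: 200 μL brought to 2000 μL → factor 2000/200 = 10
Step 4: 2 mL + 38 mL = 40 mL total → factor 40/2 = 20
Overall dilution factor = 10 × 10 × 10 × 20 = 20000
Stock = 4.00 × 10^4 PFU/mL × 20000 = 8.00 × 10^8 PFU/mL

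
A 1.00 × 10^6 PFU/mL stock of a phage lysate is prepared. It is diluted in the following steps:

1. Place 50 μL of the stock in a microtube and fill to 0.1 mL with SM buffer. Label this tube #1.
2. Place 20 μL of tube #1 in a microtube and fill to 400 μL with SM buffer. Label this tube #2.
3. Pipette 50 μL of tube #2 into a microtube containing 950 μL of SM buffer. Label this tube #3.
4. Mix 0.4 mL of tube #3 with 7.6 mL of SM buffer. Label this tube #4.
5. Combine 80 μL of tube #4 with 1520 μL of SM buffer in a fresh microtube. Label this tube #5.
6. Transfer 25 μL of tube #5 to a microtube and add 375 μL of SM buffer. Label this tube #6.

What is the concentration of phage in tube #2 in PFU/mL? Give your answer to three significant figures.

2.50 × 10^4 PFU/mL

Step 1: 50 μL brought to 0.1 mL → factor 100/50 = 2
Step 2: 20 μL brought to 400 μL → factor 400/20 = 20
Dilution factor through tube #2 = 2 × 20 = 40
[tube #2] = 1.00 × 10^6 PFU/mL / 40 = 2.50 × 10^4 PFU/mL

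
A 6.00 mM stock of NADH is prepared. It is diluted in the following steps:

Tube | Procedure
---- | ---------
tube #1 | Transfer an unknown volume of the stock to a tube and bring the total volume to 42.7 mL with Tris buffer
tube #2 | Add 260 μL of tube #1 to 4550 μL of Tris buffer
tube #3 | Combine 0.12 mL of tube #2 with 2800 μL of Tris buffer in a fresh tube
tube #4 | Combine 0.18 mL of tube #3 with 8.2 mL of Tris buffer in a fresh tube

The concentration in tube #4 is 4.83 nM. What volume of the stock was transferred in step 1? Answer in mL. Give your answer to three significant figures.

Step 1: v brought to 42.7 mL → factor = 42.7 mL/v
Step 2: 260 μL + 4550 μL = 4810 μL total → factor 4810/260 = 18.5
Step 3: 0.12 mL + 2800 μL = 2.92 mL total → factor 2.92/0.12 = 24.333
Step 4: 0.18 mL + 8.2 mL = 8.38 mL total → factor 8.38/0.18 = 46.556
Product of known-step factors = 20958
Overall factor = 6.00 mM / (4.83 nM) = 1.2422 × 10^6
Step-1 factor = 1.2422 × 10^6 / 20958 = 59.273
v = 42.7 mL / 59.273 = 0.720 mL

0.720 mL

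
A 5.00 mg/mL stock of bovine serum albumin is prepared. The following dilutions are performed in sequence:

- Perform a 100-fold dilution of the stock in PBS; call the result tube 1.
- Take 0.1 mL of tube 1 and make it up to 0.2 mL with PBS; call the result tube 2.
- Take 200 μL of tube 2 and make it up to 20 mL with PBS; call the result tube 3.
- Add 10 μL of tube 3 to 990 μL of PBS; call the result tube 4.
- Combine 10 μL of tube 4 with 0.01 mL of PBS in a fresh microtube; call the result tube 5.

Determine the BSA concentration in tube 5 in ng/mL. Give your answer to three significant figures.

1.25 ng/mL

Step 1: 100-fold → factor 100
Step 2: 0.1 mL brought to 0.2 mL → factor 0.2/0.1 = 2
Step 3: 200 μL brought to 20 mL → factor 20000/200 = 100
Step 4: 10 μL + 990 μL = 1000 μL total → factor 1000/10 = 100
Step 5: 10 μL + 0.01 mL = 20 μL total → factor 20/10 = 2
Overall dilution factor = 100 × 2 × 100 × 100 × 2 = 4 × 10^6
Final = 5.00 mg/mL / 4 × 10^6 = 1.250 × 10^-6 mg/mL = 1.25 ng/mL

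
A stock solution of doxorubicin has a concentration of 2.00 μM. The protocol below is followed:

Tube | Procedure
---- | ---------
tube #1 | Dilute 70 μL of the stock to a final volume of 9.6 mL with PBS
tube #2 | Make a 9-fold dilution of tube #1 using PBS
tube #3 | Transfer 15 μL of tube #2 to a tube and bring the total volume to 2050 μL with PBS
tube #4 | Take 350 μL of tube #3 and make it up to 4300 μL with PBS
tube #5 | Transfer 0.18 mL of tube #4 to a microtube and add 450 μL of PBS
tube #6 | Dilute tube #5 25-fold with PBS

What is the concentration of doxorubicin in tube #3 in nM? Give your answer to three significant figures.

Step 1: 70 μL brought to 9.6 mL → factor 9600/70 = 137.14
Step 2: 9-fold → factor 9
Step 3: 15 μL brought to 2050 μL → factor 2050/15 = 136.67
Dilution factor through tube #3 = 137.14 × 9 × 136.67 = 1.6869 × 10^5
[tube #3] = 2.00 μM / 1.6869 × 10^5 = 1.186 × 10^-5 μM = 0.0119 nM

0.0119 nM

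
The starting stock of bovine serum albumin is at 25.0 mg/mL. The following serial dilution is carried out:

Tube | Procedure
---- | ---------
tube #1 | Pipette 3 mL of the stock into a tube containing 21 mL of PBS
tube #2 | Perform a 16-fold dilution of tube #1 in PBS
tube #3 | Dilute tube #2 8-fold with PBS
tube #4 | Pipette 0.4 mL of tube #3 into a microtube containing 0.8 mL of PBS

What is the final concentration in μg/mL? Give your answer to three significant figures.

8.14 μg/mL

Step 1: 3 mL + 21 mL = 24 mL total → factor 24/3 = 8
Step 2: 16-fold → factor 16
Step 3: 8-fold → factor 8
Step 4: 0.4 mL + 0.8 mL = 1.2 mL total → factor 1.2/0.4 = 3
Overall dilution factor = 8 × 16 × 8 × 3 = 3072
Final = 25.0 mg/mL / 3072 = 0.008138 mg/mL = 8.14 μg/mL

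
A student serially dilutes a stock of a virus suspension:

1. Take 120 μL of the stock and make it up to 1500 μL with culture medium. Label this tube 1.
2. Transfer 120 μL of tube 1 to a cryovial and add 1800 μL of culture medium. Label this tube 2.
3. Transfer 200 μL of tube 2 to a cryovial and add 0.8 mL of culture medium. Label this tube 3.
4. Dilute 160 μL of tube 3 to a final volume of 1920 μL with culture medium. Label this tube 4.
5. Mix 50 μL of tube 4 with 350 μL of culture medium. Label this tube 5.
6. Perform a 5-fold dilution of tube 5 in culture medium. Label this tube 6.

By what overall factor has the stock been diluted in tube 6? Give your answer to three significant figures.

Step 1: 120 μL brought to 1500 μL → factor 1500/120 = 12.5
Step 2: 120 μL + 1800 μL = 1920 μL total → factor 1920/120 = 16
Step 3: 200 μL + 0.8 mL = 1000 μL total → factor 1000/200 = 5
Step 4: 160 μL brought to 1920 μL → factor 1920/160 = 12
Step 5: 50 μL + 350 μL = 400 μL total → factor 400/50 = 8
Step 6: 5-fold → factor 5
Overall dilution factor = 12.5 × 16 × 5 × 12 × 8 × 5 = 4.8 × 10^5

4.80 × 10^5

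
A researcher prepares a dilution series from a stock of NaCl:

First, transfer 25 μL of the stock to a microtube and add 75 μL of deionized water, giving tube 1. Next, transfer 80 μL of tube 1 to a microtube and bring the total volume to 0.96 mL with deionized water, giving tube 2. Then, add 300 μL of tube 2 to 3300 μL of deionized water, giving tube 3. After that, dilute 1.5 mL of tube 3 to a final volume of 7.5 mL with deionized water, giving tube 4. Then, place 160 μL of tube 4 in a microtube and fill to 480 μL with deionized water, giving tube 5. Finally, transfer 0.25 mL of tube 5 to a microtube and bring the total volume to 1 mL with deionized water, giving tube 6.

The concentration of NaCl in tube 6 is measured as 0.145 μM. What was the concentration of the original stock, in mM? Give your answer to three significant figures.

Step 1: 25 μL + 75 μL = 100 μL total → factor 100/25 = 4
Step 2: 80 μL brought to 0.96 mL → factor 960/80 = 12
Step 3: 300 μL + 3300 μL = 3600 μL total → factor 3600/300 = 12
Step 4: 1.5 mL brought to 7.5 mL → factor 7.5/1.5 = 5
Step 5: 160 μL brought to 480 μL → factor 480/160 = 3
Step 6: 0.25 mL brought to 1 mL → factor 1/0.25 = 4
Overall dilution factor = 4 × 12 × 12 × 5 × 3 × 4 = 34560
Stock = 0.145 μM × 34560 = 5011 μM = 5.01 mM

5.01 mM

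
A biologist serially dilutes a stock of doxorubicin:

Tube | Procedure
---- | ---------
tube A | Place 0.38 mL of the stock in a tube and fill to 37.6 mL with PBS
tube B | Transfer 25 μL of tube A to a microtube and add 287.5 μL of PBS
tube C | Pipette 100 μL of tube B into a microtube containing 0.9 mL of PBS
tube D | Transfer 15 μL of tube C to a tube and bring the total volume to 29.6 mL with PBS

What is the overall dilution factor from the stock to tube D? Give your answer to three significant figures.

2.44 × 10^7

Step 1: 0.38 mL brought to 37.6 mL → factor 37.6/0.38 = 98.947
Step 2: 25 μL + 287.5 μL = 312.5 μL total → factor 312.5/25 = 12.5
Step 3: 100 μL + 0.9 mL = 1000 μL total → factor 1000/100 = 10
Step 4: 15 μL brought to 29.6 mL → factor 29600/15 = 1973.3
Overall dilution factor = 98.947 × 12.5 × 10 × 1973.3 = 2.4407 × 10^7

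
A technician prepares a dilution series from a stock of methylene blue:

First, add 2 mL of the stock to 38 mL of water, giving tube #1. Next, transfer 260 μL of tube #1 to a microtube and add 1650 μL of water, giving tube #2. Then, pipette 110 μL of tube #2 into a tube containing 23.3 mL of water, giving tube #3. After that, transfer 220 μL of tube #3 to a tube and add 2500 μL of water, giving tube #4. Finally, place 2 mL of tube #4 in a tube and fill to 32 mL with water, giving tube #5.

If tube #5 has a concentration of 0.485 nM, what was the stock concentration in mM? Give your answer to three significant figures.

3.00 mM

Step 1: 2 mL + 38 mL = 40 mL total → factor 40/2 = 20
Step 2: 260 μL + 1650 μL = 1910 μL total → factor 1910/260 = 7.3462
Step 3: 110 μL + 23.3 mL = 23410 μL total → factor 23410/110 = 212.82
Step 4: 220 μL + 2500 μL = 2720 μL total → factor 2720/220 = 12.364
Step 5: 2 mL brought to 32 mL → factor 32/2 = 16
Overall dilution factor = 20 × 7.3462 × 212.82 × 12.364 × 16 = 6.1854 × 10^6
Stock = 0.485 nM × 6.1854 × 10^6 = 3.000 × 10^6 nM = 3.00 mM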